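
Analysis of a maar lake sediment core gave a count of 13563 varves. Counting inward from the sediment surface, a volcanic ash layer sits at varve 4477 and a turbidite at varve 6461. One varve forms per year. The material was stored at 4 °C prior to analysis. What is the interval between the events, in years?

1984 years

6461 − 4477 = 1984 varves lie between the two events.
That is 1984 years at one varve per year.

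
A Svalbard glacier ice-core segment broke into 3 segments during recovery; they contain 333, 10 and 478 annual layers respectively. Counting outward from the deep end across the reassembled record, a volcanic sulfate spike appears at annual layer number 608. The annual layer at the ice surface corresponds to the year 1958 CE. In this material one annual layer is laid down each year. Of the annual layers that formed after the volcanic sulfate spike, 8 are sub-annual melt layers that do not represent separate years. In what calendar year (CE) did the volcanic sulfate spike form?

Total annual layers = 333 + 10 + 478 = 821.
Between annual layer 608 and the ice surface there are 821 − 608 = 213 annual layers.
Excluding 8 false annual layers: 213 − 8 = 205.
Counting back 205 years from 1958 CE places the volcanic sulfate spike in 1958 − 205 = 1753 CE.

1753 CE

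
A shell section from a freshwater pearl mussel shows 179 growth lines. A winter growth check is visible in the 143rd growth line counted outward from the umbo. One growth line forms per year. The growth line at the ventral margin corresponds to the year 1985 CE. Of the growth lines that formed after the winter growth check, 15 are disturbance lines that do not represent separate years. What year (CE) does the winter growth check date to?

Between growth line 143 and the ventral margin there are 179 − 143 = 36 growth lines.
Removing the 15 false growth lines leaves 36 − 15 = 21 true growth lines beyond the winter growth check.
1985 − 21 = 1964 CE.

1964 CE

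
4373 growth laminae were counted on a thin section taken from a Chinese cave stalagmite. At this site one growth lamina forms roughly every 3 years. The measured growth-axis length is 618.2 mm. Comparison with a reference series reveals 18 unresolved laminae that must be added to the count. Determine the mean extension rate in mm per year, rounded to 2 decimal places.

Adjusted count: 4373 + 18 = 4391 growth laminae.
At 3 years per growth lamina, 4391 × 3 = 13173 years.
Mean rate = 618.2 mm / 13173 years ≈ 0.05 mm per year.

0.05 mm per year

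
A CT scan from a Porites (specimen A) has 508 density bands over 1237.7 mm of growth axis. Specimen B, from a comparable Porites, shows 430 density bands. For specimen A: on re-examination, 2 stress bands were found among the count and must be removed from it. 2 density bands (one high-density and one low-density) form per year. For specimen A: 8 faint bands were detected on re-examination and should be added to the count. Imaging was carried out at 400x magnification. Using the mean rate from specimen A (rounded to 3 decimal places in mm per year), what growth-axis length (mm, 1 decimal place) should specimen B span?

1035.4 mm

Specimen A: correcting the raw count gives 508 − 2 + 8 = 514 true density bands.
Specimen A: dividing by 2 density bands per year: 514 / 2 = 257 years.
A: 1237.7 mm over 257 years gives 1237.7 / 257 ≈ 4.816 mm/year.
Specimen B: dividing by 2 density bands per year: 430 / 2 = 215 years. For B, 4.816 mm/year × 215 years = 1035.4 mm.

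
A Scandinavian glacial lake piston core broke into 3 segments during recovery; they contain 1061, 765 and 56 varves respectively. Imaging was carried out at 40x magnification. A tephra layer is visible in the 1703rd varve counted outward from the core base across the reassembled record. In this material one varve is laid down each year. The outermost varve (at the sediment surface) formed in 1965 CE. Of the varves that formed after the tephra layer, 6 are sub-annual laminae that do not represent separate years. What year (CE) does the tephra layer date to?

1792 CE

Total varves = 1061 + 765 + 56 = 1882.
1882 − 1703 = 179 varves lie beyond the tephra layer toward the sediment surface.
Removing the 6 false varves leaves 179 − 6 = 173 true varves beyond the tephra layer.
The varve at the sediment surface is 1965 CE, so the tephra layer dates to 1965 − 173 = 1792 CE.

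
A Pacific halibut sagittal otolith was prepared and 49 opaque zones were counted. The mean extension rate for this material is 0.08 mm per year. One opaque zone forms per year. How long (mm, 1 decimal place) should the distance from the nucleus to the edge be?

The record spans 49 years at 0.08 mm per year.
49 years at 0.08 mm/year gives 0.08 × 49 = 3.9 mm.

3.9 mm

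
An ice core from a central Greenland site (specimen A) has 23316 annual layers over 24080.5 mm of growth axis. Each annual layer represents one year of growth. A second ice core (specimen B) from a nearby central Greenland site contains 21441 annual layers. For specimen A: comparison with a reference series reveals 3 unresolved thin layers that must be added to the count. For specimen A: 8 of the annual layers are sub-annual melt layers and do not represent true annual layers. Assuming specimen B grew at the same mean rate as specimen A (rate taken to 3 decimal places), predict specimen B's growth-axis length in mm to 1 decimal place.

22148.6 mm

Specimen A: true annual layer count = 23316 − 8 + 3 = 23311.
A: Mean rate = 24080.5 mm / 23311 years ≈ 1.033 mm/yr.
Length of B = 1.033 × 21441 = 22148.6 mm.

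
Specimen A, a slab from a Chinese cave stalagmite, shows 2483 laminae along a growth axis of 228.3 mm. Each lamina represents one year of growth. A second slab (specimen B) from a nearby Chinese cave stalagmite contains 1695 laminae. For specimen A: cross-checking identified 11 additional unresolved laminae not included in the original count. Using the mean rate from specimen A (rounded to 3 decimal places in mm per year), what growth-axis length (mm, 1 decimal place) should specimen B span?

Specimen A: correcting the raw count gives 2483 + 11 = 2494 true laminae.
A: Mean rate = 228.3 mm / 2494 years ≈ 0.092 mm/year.
B's length ≈ 0.092 × 1695 = 155.9 mm.

155.9 mm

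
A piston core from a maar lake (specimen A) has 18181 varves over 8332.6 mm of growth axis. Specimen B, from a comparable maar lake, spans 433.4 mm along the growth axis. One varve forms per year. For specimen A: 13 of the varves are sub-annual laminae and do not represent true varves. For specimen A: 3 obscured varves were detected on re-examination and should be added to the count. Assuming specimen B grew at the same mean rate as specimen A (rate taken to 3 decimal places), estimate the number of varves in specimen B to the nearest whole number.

944 varves

Specimen A: adjusted count: 18181 − 13 + 3 = 18171 varves.
A: 8332.6 mm over 18171 years gives 8332.6 / 18171 ≈ 0.459 mm/yr.
Specimen B: 433.4 mm / 0.459 mm per year = 944.23 years ≈ 944 varves.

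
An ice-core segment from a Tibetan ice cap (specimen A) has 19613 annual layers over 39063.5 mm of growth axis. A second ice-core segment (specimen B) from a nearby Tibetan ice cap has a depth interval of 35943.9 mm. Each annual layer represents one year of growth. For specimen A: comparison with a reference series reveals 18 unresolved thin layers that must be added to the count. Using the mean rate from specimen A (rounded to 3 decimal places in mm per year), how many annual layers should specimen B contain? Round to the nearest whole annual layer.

Specimen A: true annual layer count = 19613 + 18 = 19631.
A: Mean rate = 39063.5 mm / 19631 years ≈ 1.990 mm/year.
Specimen B: 35943.9 mm / 1.990 mm per year = 18062.26 years ≈ 18062 annual layers.

18062 annual layers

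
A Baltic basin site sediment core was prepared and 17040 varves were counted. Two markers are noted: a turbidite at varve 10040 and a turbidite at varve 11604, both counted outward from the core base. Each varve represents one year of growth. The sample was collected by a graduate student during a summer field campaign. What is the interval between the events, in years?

1564 years

11604 − 10040 = 1564 varves lie between the two events.
At one varve per year, 1564 years elapsed between them.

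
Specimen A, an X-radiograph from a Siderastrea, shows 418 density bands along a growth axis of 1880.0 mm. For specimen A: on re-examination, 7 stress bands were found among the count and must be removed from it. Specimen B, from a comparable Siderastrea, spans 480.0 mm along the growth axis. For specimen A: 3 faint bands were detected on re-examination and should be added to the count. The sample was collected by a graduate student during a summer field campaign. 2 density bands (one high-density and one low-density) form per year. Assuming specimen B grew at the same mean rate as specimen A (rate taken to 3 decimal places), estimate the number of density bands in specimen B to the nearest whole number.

106 density bands

Specimen A: after corrections the count is 418 − 7 + 3 = 414 density bands.
Specimen A: dividing by 2 density bands per year: 414 / 2 = 207 years.
A: 1880.0 mm over 207 years gives 1880.0 / 207 ≈ 9.082 mm/yr.
B spans 480.0 / 9.082 = 52.85 years; at 2 density bands per year that is 52.85 × 2 ≈ 106 density bands.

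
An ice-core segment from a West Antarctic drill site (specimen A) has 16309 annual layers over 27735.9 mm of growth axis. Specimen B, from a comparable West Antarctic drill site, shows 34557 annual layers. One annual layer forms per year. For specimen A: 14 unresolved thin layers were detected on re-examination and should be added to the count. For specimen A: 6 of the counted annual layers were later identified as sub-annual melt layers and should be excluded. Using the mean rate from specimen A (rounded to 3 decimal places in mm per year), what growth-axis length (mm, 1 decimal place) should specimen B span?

58746.9 mm

Specimen A: after corrections the count is 16309 − 6 + 14 = 16317 annual layers.
A: 27735.9 mm over 16317 years gives 27735.9 / 16317 ≈ 1.700 mm/yr.
B's length ≈ 1.700 × 34557 = 58746.9 mm.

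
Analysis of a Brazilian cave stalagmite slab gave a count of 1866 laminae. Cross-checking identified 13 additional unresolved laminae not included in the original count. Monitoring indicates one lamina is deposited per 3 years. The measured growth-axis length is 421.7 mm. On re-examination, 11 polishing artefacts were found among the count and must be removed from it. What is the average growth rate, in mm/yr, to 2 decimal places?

0.08 mm/yr

Adjusted count: 1866 − 11 + 13 = 1868 laminae.
1868 laminae at 3 years each span 1868 × 3 = 5604 years.
Extension rate ≈ 421.7 / 5604 = 0.08 mm/yr.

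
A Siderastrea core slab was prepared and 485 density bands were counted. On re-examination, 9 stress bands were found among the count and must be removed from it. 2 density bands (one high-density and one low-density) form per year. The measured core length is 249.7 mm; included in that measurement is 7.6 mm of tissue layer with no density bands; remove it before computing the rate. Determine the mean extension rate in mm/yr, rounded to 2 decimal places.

Adjusted count: 485 − 9 = 476 density bands.
476 density bands at 2 per year is 476 / 2 = 238 years.
Removing the 7.6 mm offcut leaves 249.7 − 7.6 = 242.1 mm.
242.1 mm over 238 years gives 242.1 / 238 ≈ 1.02 mm/yr.

1.02 mm/yr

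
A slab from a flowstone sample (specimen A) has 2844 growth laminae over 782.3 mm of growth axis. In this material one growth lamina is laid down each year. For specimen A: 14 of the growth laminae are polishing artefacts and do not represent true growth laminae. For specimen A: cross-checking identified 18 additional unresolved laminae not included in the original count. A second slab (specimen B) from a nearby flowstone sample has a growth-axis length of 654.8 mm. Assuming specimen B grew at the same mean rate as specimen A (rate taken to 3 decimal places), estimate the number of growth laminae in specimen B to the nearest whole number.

Specimen A: adjusted count: 2844 − 14 + 18 = 2848 growth laminae.
A: Mean rate = 782.3 mm / 2848 years ≈ 0.275 mm/year.
B spans 654.8 / 0.275 = 2381.09 years ≈ 2381 growth laminae.

2381 growth laminae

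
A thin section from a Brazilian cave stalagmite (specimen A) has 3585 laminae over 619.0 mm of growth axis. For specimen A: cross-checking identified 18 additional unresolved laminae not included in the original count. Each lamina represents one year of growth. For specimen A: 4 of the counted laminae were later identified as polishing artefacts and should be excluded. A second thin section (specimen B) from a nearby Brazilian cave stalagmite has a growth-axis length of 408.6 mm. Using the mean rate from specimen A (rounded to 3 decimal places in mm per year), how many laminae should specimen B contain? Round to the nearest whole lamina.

2376 laminae

Specimen A: after corrections the count is 3585 − 4 + 18 = 3599 laminae.
A: 619.0 mm over 3599 years gives 619.0 / 3599 ≈ 0.172 mm/yr.
For B, 408.6 / 0.172 = 2375.58 years ≈ 2376 laminae.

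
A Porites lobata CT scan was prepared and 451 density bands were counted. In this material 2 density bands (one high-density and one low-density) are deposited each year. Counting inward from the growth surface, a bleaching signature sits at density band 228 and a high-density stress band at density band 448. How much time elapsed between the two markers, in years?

110 years

Separation: 448 − 228 = 220 density bands.
220 density bands at 2 per year is 220 / 2 = 110 years.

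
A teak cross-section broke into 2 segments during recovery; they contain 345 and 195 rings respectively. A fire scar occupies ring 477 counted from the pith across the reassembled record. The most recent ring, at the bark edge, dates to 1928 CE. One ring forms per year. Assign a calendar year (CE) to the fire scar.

1865 CE

Total rings = 345 + 195 = 540.
540 − 477 = 63 rings lie beyond the fire scar toward the bark edge.
Counting back 63 years from 1928 CE places the fire scar in 1928 − 63 = 1865 CE.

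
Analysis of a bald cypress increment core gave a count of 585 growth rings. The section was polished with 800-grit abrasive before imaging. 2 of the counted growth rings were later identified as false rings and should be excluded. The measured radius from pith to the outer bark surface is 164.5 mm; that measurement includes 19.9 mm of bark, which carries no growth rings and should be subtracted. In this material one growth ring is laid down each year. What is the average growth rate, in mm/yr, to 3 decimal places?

0.248 mm/yr

After corrections the count is 585 − 2 = 583 growth rings.
The growth record spans 164.5 − 19.9 = 144.6 mm.
Extension rate ≈ 144.6 / 583 = 0.248 mm/yr.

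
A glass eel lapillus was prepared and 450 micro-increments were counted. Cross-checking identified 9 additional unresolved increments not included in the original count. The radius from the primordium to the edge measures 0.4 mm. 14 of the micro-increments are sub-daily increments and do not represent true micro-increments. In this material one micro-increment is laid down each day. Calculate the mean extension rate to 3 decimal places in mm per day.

After corrections the count is 450 − 14 + 9 = 445 micro-increments.
Mean rate = 0.4 mm / 445 days ≈ 0.001 mm per day.

0.001 mm per day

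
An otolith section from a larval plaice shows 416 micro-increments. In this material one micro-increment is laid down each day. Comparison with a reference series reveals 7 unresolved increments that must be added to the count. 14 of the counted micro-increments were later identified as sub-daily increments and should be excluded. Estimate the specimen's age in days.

409 d

After corrections the count is 416 − 14 + 7 = 409 micro-increments.
With a one-to-one micro-increment periodicity this is 409 days.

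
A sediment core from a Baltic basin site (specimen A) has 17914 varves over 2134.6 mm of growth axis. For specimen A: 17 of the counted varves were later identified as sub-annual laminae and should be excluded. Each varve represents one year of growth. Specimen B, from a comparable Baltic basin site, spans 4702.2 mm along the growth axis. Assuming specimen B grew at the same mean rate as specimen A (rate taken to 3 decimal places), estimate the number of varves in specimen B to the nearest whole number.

Specimen A: correcting the raw count gives 17914 − 17 = 17897 true varves.
A: Mean rate = 2134.6 mm / 17897 years ≈ 0.119 mm/year.
B spans 4702.2 / 0.119 = 39514.29 years ≈ 39514 varves.

39514 varves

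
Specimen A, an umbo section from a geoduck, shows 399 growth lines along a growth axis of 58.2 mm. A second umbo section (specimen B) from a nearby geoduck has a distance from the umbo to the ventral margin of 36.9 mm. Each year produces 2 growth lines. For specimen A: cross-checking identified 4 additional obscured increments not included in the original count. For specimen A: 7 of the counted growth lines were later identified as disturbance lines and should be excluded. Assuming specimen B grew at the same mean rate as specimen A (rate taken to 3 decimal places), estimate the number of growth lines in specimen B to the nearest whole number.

Specimen A: correcting the raw count gives 399 − 7 + 4 = 396 true growth lines.
Specimen A: 396 growth lines at 2 per year is 396 / 2 = 198 years.
A: Extension rate ≈ 58.2 / 198 = 0.294 mm per year.
For B, 36.9 / 0.294 = 125.51 years; at 2 growth lines per year that is 125.51 × 2 ≈ 251 growth lines.

251 growth lines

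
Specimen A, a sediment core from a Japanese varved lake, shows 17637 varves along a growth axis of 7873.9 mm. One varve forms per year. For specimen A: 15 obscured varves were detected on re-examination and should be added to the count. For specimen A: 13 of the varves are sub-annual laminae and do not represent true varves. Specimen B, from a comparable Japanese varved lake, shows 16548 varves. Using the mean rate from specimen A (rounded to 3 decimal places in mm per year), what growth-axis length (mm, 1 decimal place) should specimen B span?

7380.4 mm

Specimen A: adjusted count: 17637 − 13 + 15 = 17639 varves.
A: 7873.9 mm over 17639 years gives 7873.9 / 17639 ≈ 0.446 mm/yr.
B's length ≈ 0.446 × 16548 = 7380.4 mm.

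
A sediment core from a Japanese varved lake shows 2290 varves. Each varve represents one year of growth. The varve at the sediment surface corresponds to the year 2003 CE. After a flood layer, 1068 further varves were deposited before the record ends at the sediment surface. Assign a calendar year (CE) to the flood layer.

1068 varves post-date the flood layer.
Counting back 1068 years from 2003 CE places the flood layer in 2003 − 1068 = 935 CE.

935 CE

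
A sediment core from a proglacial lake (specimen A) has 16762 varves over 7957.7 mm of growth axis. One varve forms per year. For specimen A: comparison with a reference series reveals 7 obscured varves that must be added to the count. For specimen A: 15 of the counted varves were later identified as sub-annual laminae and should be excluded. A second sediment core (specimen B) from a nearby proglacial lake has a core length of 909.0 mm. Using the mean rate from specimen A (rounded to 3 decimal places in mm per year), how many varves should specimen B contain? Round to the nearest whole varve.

1914 varves

Specimen A: correcting the raw count gives 16762 − 15 + 7 = 16754 true varves.
A: 7957.7 mm over 16754 years gives 7957.7 / 16754 ≈ 0.475 mm/yr.
B spans 909.0 / 0.475 = 1913.68 years ≈ 1914 varves.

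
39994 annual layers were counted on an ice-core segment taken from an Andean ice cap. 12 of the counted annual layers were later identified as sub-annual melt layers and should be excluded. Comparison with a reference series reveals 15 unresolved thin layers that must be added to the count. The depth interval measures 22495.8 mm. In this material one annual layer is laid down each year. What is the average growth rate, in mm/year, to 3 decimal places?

True annual layer count = 39994 − 12 + 15 = 39997.
Mean rate = 22495.8 mm / 39997 years ≈ 0.562 mm/year.

0.562 mm/year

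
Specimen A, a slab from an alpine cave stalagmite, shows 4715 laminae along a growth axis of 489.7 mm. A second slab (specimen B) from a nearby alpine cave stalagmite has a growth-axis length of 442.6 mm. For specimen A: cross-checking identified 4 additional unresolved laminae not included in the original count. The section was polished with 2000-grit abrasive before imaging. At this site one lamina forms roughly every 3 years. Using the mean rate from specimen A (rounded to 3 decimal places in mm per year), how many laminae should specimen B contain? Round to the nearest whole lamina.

Specimen A: true lamina count = 4715 + 4 = 4719.
Specimen A: at 3 years per lamina, 4719 × 3 = 14157 years.
A: Extension rate ≈ 489.7 / 14157 = 0.035 mm/year.
For B, 442.6 / 0.035 = 12645.71 years; at 3 years per lamina that is 12645.71 / 3 ≈ 4215 laminae.

4215 laminae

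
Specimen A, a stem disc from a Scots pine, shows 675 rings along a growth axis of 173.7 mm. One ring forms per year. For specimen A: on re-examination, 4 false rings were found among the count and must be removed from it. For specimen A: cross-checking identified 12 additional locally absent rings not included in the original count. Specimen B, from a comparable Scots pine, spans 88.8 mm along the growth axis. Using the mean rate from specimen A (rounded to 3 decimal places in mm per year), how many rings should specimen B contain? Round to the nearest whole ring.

350 rings

Specimen A: after corrections the count is 675 − 4 + 12 = 683 rings.
A: Extension rate ≈ 173.7 / 683 = 0.254 mm/year.
B spans 88.8 / 0.254 = 349.61 years ≈ 350 rings.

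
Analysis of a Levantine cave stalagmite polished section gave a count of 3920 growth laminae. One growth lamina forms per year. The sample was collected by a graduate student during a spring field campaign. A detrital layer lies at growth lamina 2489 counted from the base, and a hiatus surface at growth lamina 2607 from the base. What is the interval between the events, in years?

2607 − 2489 = 118 growth laminae lie between the two events.
One growth lamina per year makes the interval 118 years.

118 yr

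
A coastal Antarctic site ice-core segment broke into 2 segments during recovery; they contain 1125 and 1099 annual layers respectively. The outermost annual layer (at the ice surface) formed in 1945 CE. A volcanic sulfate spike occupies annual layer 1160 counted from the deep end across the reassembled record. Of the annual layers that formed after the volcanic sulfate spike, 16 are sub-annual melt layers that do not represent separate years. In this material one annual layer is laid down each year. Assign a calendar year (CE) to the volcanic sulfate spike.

Total annual layers = 1125 + 1099 = 2224.
Between annual layer 1160 and the ice surface there are 2224 − 1160 = 1064 annual layers.
1064 − 16 false = 1048 true annual layers after the volcanic sulfate spike.
1945 − 1048 = 897 CE.

897 CE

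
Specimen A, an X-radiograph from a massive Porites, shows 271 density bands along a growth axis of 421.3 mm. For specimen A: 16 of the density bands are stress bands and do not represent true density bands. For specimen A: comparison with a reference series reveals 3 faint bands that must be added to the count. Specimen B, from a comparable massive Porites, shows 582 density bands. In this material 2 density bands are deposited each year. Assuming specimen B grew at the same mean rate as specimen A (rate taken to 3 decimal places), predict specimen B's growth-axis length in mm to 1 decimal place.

Specimen A: correcting the raw count gives 271 − 16 + 3 = 258 true density bands.
Specimen A: with 2 density bands per year, 258 / 2 = 129 years.
A: 421.3 mm over 129 years gives 421.3 / 129 ≈ 3.266 mm per year.
Specimen B: dividing by 2 density bands per year: 582 / 2 = 291 years. B's length ≈ 3.266 × 291 = 950.4 mm.

950.4 mm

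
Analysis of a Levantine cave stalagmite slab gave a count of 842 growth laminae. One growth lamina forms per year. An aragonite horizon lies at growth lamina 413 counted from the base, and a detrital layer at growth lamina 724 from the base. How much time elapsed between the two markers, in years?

724 − 413 = 311 growth laminae lie between the two events.
At one growth lamina per year, 311 years elapsed between them.

311 years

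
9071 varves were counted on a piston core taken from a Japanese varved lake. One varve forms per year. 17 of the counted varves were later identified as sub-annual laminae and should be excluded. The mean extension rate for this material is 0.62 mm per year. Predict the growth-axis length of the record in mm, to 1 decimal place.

Adjusted count: 9071 − 17 = 9054 varves.
Length ≈ 0.62 × 9054 = 5613.5 mm.

5613.5 mm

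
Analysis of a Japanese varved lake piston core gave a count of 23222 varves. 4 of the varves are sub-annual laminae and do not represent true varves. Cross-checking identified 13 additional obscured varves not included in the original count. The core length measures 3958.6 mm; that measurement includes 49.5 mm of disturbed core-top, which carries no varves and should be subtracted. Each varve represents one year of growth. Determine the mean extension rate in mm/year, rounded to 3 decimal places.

After corrections the count is 23222 − 4 + 13 = 23231 varves.
Net length = 3958.6 − 49.5 = 3909.1 mm.
Extension rate ≈ 3909.1 / 23231 = 0.168 mm/year.

0.168 mm/year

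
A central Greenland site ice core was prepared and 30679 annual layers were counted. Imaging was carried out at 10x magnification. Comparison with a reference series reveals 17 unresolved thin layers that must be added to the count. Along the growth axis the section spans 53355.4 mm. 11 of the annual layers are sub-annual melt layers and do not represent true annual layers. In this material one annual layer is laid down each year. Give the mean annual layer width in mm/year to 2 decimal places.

1.74 mm/year

After corrections the count is 30679 − 11 + 17 = 30685 annual layers.
53355.4 mm over 30685 years gives 53355.4 / 30685 ≈ 1.74 mm/year.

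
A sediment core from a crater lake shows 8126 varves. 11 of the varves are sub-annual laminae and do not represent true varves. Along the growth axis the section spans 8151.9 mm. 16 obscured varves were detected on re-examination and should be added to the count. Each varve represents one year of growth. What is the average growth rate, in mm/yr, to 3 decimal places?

1.003 mm/yr

After corrections the count is 8126 − 11 + 16 = 8131 varves.
Extension rate ≈ 8151.9 / 8131 = 1.003 mm/yr.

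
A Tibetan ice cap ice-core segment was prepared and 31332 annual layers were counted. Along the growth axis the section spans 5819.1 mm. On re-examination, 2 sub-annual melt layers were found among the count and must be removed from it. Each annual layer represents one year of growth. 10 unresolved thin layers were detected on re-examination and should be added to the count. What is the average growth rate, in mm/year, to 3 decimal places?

0.186 mm/year

Correcting the raw count gives 31332 − 2 + 10 = 31340 true annual layers.
Mean rate = 5819.1 mm / 31340 years ≈ 0.186 mm/year.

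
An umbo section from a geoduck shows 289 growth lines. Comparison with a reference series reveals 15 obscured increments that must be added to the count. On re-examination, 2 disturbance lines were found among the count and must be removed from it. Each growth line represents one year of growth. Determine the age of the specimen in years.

True growth line count = 289 − 2 + 15 = 302.
At one growth line per year, that is 302 years.

302 years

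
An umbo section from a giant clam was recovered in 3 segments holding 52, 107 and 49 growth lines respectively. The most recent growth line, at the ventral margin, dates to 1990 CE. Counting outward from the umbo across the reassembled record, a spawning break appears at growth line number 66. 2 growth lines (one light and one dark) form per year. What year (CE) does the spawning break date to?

Total growth lines = 52 + 107 + 49 = 208.
The spawning break sits at growth line 66 from the umbo, so 208 − 66 = 142 growth lines formed after it.
With 2 growth lines per year, 142 / 2 = 71 years.
1990 − 71 = 1919 CE.

1919 CE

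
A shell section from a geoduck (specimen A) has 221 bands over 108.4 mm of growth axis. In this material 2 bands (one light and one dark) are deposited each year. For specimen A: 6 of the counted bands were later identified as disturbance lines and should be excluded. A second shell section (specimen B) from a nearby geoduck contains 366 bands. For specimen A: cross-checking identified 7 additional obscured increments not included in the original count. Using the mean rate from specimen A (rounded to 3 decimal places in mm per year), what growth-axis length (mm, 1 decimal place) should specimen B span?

178.8 mm

Specimen A: correcting the raw count gives 221 − 6 + 7 = 222 true bands.
Specimen A: 222 bands at 2 per year is 222 / 2 = 111 years.
A: Extension rate ≈ 108.4 / 111 = 0.977 mm/yr.
Specimen B: with 2 bands per year, 366 / 2 = 183 years. B's length ≈ 0.977 × 183 = 178.8 mm.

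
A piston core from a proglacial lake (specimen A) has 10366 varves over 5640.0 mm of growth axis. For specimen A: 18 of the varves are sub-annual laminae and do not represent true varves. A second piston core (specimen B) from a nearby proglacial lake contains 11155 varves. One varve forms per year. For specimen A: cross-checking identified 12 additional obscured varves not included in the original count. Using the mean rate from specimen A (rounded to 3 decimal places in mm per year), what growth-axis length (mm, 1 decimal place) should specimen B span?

Specimen A: correcting the raw count gives 10366 − 18 + 12 = 10360 true varves.
A: Mean rate = 5640.0 mm / 10360 years ≈ 0.544 mm/year.
B's length ≈ 0.544 × 11155 = 6068.3 mm.

6068.3 mm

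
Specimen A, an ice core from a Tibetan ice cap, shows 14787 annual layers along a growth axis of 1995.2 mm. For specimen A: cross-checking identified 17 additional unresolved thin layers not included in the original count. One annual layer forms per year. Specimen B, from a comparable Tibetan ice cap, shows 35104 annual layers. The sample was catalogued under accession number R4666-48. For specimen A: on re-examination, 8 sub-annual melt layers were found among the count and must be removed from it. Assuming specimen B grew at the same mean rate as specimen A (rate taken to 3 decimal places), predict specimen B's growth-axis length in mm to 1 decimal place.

4739.0 mm

Specimen A: after corrections the count is 14787 − 8 + 17 = 14796 annual layers.
A: Extension rate ≈ 1995.2 / 14796 = 0.135 mm per year.
B's length ≈ 0.135 × 35104 = 4739.0 mm.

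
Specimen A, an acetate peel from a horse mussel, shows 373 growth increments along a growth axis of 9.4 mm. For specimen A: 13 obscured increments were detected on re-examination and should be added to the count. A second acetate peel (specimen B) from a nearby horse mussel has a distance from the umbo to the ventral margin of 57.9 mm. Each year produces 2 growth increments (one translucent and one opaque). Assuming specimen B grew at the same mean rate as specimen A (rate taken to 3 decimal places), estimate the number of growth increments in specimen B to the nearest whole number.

Specimen A: adjusted count: 373 + 13 = 386 growth increments.
Specimen A: 386 growth increments at 2 per year is 386 / 2 = 193 years.
A: Extension rate ≈ 9.4 / 193 = 0.049 mm/year.
For B, 57.9 / 0.049 = 1181.63 years; at 2 growth increments per year that is 1181.63 × 2 ≈ 2363 growth increments.

2363 growth increments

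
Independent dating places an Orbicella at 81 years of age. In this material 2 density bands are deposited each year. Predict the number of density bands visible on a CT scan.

162 density bands

With 2 density bands per year, 81 years would produce 81 × 2 = 162 density bands.
So 162 density bands should be present.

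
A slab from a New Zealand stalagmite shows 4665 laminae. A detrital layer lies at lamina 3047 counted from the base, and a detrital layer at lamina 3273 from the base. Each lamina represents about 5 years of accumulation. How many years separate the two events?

1130 years

The two markers are separated by 3273 − 3047 = 226 laminae.
226 laminae at 5 years each span 226 × 5 = 1130 years.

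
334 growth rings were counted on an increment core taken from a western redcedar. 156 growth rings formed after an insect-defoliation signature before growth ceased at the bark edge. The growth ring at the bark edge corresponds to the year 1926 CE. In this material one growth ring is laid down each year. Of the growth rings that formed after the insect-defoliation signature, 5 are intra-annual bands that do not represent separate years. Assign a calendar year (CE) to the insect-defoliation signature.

1775 CE

156 growth rings formed after the insect-defoliation signature.
Excluding 5 false growth rings: 156 − 5 = 151.
Counting back 151 years from 1926 CE places the insect-defoliation signature in 1926 − 151 = 1775 CE.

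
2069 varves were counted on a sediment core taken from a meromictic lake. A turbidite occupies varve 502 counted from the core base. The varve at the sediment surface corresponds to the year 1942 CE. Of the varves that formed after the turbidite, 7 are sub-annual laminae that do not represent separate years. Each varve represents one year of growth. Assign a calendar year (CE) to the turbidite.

2069 − 502 = 1567 varves lie beyond the turbidite toward the sediment surface.
Removing the 7 false varves leaves 1567 − 7 = 1560 true varves beyond the turbidite.
Counting back 1560 years from 1942 CE places the turbidite in 1942 − 1560 = 382 CE.

382 CE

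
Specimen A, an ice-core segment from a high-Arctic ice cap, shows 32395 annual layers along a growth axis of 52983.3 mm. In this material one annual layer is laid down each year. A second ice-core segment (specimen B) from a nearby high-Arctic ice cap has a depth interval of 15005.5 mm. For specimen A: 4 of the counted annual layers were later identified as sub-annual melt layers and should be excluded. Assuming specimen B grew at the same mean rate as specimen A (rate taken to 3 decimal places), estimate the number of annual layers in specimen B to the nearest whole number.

9172 annual layers

Specimen A: true annual layer count = 32395 − 4 = 32391.
A: Extension rate ≈ 52983.3 / 32391 = 1.636 mm/year.
B spans 15005.5 / 1.636 = 9172.07 years ≈ 9172 annual layers.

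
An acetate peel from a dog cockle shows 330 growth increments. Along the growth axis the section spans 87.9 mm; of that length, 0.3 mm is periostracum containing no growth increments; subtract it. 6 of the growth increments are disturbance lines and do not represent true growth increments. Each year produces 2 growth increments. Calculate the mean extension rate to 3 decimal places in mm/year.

0.541 mm/year

After corrections the count is 330 − 6 = 324 growth increments.
With 2 growth increments per year, 324 / 2 = 162 years.
Removing the 0.3 mm offcut leaves 87.9 − 0.3 = 87.6 mm.
Extension rate ≈ 87.6 / 162 = 0.541 mm/year.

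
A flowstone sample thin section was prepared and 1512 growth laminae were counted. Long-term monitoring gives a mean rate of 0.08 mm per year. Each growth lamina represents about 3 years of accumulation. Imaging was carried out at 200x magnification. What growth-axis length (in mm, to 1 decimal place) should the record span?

362.9 mm

1512 growth laminae at 3 years each span 1512 × 3 = 4536 years.
Predicted length = 0.08 mm/year × 4536 years = 362.9 mm.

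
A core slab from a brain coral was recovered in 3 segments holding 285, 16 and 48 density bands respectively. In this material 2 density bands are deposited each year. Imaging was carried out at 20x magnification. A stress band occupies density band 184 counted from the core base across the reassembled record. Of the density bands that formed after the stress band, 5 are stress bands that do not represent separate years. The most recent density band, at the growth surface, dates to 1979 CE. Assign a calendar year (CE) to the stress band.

Total density bands = 285 + 16 + 48 = 349.
The stress band sits at density band 184 from the core base, so 349 − 184 = 165 density bands formed after it.
165 − 5 false = 160 true density bands after the stress band.
With 2 density bands per year, 160 / 2 = 80 years.
The density band at the growth surface is 1979 CE, so the stress band dates to 1979 − 80 = 1899 CE.

1899 CE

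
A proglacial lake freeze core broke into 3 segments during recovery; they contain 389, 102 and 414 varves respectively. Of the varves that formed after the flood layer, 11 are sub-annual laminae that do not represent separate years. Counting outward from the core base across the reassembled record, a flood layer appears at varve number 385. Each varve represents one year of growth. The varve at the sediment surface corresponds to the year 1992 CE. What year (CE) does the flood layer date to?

1483 CE

Total varves = 389 + 102 + 414 = 905.
The flood layer sits at varve 385 from the core base, so 905 − 385 = 520 varves formed after it.
Excluding 11 false varves: 520 − 11 = 509.
Counting back 509 years from 1992 CE places the flood layer in 1992 − 509 = 1483 CE.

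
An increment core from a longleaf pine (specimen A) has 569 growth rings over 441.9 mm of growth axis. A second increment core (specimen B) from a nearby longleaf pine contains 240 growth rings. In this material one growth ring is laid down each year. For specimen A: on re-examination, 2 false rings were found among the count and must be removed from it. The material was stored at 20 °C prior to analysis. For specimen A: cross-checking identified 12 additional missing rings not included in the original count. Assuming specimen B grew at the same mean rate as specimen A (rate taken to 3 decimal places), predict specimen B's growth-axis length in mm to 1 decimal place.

Specimen A: after corrections the count is 569 − 2 + 12 = 579 growth rings.
A: Extension rate ≈ 441.9 / 579 = 0.763 mm per year.
Length of B = 0.763 × 240 = 183.1 mm.

183.1 mm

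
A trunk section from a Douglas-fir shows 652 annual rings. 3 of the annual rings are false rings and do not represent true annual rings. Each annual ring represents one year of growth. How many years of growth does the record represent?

Correcting the raw count gives 652 − 3 = 649 true annual rings.
One annual ring per year makes the duration 649 years.

649 yr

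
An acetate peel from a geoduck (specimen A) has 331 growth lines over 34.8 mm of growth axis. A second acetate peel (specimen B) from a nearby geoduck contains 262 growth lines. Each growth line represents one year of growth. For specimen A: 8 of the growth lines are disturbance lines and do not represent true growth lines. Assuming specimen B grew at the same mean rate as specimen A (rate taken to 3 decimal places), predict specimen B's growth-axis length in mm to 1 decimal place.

28.3 mm

Specimen A: true growth line count = 331 − 8 = 323.
A: Extension rate ≈ 34.8 / 323 = 0.108 mm per year.
Length of B = 0.108 × 262 = 28.3 mm.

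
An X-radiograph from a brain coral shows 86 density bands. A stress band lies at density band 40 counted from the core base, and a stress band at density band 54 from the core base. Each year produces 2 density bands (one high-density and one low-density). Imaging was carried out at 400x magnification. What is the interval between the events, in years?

54 − 40 = 14 density bands lie between the two events.
14 density bands at 2 per year is 14 / 2 = 7 years.

7 years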